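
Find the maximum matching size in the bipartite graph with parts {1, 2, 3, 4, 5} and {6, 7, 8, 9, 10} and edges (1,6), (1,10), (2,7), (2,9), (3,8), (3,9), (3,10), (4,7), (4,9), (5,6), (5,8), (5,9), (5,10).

Step 1: List the neighbors of each left vertex:
  1: 6, 10
  2: 7, 9
  3: 8, 9, 10
  4: 7, 9
  5: 6, 8, 9, 10

Step 2: Greedily match left vertices, then look for augmenting paths:
  Match 1 -- 6
  Match 2 -- 7
  Match 3 -- 8
  Match 4 -- 9
  Match 5 -- 10
  No augmenting path remains.

Step 3: Verify this is maximum:
  Matching size 5 = min(|L|, |R|) = min(5, 5), which is an upper bound, so this matching is maximum.

Maximum matching: {(1,6), (2,7), (3,8), (4,9), (5,10)}
Size: 5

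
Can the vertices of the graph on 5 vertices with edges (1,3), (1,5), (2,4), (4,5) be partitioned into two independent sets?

Step 1: Attempt 2-coloring using BFS:
  Start at vertex 1, assign color 0
  Color vertex 3 with color 1 (neighbor of 1)
  Color vertex 5 with color 1 (neighbor of 1)
  Color vertex 4 with color 0 (neighbor of 5)
  Color vertex 2 with color 1 (neighbor of 4)

Step 2: 2-coloring succeeded. No conflicts found.
  Set A (color 0): {1, 4}
  Set B (color 1): {2, 3, 5}

The graph is bipartite with partition {1, 4}, {2, 3, 5}.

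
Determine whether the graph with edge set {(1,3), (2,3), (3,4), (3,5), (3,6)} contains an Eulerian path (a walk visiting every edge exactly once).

Step 1: Find the degree of each vertex:
  deg(1) = 1
  deg(2) = 1
  deg(3) = 5
  deg(4) = 1
  deg(5) = 1
  deg(6) = 1

Step 2: Count vertices with odd degree:
  Odd-degree vertices: 1, 2, 3, 4, 5, 6 (6 total)

Step 3: Apply Euler's theorem:
  - Eulerian circuit exists iff graph is connected and all vertices have even degree
  - Eulerian path exists iff graph is connected and has 0 or 2 odd-degree vertices

Graph has 6 odd-degree vertices (need 0 or 2).
Neither Eulerian path nor Eulerian circuit exists.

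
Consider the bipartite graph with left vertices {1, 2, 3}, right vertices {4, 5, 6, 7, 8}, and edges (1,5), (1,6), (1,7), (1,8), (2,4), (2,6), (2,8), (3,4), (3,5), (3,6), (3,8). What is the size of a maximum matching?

Step 1: List the neighbors of each left vertex:
  1: 5, 6, 7, 8
  2: 4, 6, 8
  3: 4, 5, 6, 8

Step 2: Greedily match left vertices, then look for augmenting paths:
  Match 1 -- 5
  Match 2 -- 4
  Match 3 -- 6
  No augmenting path remains.

Step 3: Verify this is maximum:
  Matching size 3 = min(|L|, |R|) = min(3, 5), which is an upper bound, so this matching is maximum.

Maximum matching: {(1,5), (2,4), (3,6)}
Size: 3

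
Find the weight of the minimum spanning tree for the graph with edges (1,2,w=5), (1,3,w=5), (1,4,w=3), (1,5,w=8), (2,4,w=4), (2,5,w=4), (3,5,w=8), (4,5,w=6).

Apply Kruskal's algorithm (sort edges by weight, add if no cycle):

Sorted edges by weight:
  (1,4) w=3
  (2,4) w=4
  (2,5) w=4
  (1,2) w=5
  (1,3) w=5
  (4,5) w=6
  (1,5) w=8
  (3,5) w=8

Add edge (1,4) w=3 -- no cycle. Running total: 3
Add edge (2,4) w=4 -- no cycle. Running total: 7
Add edge (2,5) w=4 -- no cycle. Running total: 11
Skip edge (1,2) w=5 -- would create cycle
Add edge (1,3) w=5 -- no cycle. Running total: 16

MST edges: (1,4,w=3), (2,4,w=4), (2,5,w=4), (1,3,w=5)
Total MST weight: 3 + 4 + 4 + 5 = 16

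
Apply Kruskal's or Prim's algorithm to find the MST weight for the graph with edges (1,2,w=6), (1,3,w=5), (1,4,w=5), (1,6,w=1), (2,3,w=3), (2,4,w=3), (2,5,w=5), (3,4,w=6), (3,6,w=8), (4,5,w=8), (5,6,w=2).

Apply Kruskal's algorithm (sort edges by weight, add if no cycle):

Sorted edges by weight:
  (1,6) w=1
  (5,6) w=2
  (2,4) w=3
  (2,3) w=3
  (1,4) w=5
  (1,3) w=5
  (2,5) w=5
  (1,2) w=6
  (3,4) w=6
  (3,6) w=8
  (4,5) w=8

Add edge (1,6) w=1 -- no cycle. Running total: 1
Add edge (5,6) w=2 -- no cycle. Running total: 3
Add edge (2,4) w=3 -- no cycle. Running total: 6
Add edge (2,3) w=3 -- no cycle. Running total: 9
Add edge (1,4) w=5 -- no cycle. Running total: 14

MST edges: (1,6,w=1), (5,6,w=2), (2,4,w=3), (2,3,w=3), (1,4,w=5)
Total MST weight: 1 + 2 + 3 + 3 + 5 = 14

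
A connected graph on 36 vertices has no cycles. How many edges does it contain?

A tree on n vertices always has exactly n - 1 edges.
For n = 36: edges = 36 - 1 = 35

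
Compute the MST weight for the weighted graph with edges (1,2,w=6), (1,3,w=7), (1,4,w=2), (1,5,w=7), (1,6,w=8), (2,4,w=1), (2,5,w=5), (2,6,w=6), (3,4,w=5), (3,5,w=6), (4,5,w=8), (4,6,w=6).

Apply Kruskal's algorithm (sort edges by weight, add if no cycle):

Sorted edges by weight:
  (2,4) w=1
  (1,4) w=2
  (2,5) w=5
  (3,4) w=5
  (1,2) w=6
  (2,6) w=6
  (3,5) w=6
  (4,6) w=6
  (1,5) w=7
  (1,3) w=7
  (1,6) w=8
  (4,5) w=8

Add edge (2,4) w=1 -- no cycle. Running total: 1
Add edge (1,4) w=2 -- no cycle. Running total: 3
Add edge (2,5) w=5 -- no cycle. Running total: 8
Add edge (3,4) w=5 -- no cycle. Running total: 13
Skip edge (1,2) w=6 -- would create cycle
Add edge (2,6) w=6 -- no cycle. Running total: 19

MST edges: (2,4,w=1), (1,4,w=2), (2,5,w=5), (3,4,w=5), (2,6,w=6)
Total MST weight: 1 + 2 + 5 + 5 + 6 = 19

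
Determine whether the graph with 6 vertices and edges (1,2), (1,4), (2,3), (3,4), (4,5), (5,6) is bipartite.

Step 1: Attempt 2-coloring using BFS:
  Start at vertex 1, assign color 0
  Color vertex 2 with color 1 (neighbor of 1)
  Color vertex 4 with color 1 (neighbor of 1)
  Color vertex 3 with color 0 (neighbor of 2)
  Color vertex 5 with color 0 (neighbor of 4)
  Color vertex 6 with color 1 (neighbor of 5)

Step 2: 2-coloring succeeded. No conflicts found.
  Set A (color 0): {1, 3, 5}
  Set B (color 1): {2, 4, 6}

The graph is bipartite with partition {1, 3, 5}, {2, 4, 6}.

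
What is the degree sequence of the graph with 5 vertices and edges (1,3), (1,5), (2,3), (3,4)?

Step 1: Count edges incident to each vertex:
  deg(1) = 2 (neighbors: 3, 5)
  deg(2) = 1 (neighbors: 3)
  deg(3) = 3 (neighbors: 1, 2, 4)
  deg(4) = 1 (neighbors: 3)
  deg(5) = 1 (neighbors: 1)

Step 2: Sort degrees in non-increasing order:
  Degrees: [2, 1, 3, 1, 1] -> sorted: [3, 2, 1, 1, 1]

Degree sequence: [3, 2, 1, 1, 1]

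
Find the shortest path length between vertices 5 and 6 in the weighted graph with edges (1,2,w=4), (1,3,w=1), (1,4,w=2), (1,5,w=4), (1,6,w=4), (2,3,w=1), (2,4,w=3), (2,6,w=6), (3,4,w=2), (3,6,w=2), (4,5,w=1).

Step 1: Build adjacency list with weights:
  1: 2(w=4), 3(w=1), 4(w=2), 5(w=4), 6(w=4)
  2: 1(w=4), 3(w=1), 4(w=3), 6(w=6)
  3: 1(w=1), 2(w=1), 4(w=2), 6(w=2)
  4: 1(w=2), 2(w=3), 3(w=2), 5(w=1)
  5: 1(w=4), 4(w=1)
  6: 1(w=4), 2(w=6), 3(w=2)

Step 2: Apply Dijkstra's algorithm from vertex 5:
  Visit vertex 5 (distance=0)
    Update dist[1] = 4
    Update dist[4] = 1
  Visit vertex 4 (distance=1)
    Update dist[1] = 3
    Update dist[2] = 4
    Update dist[3] = 3
  Visit vertex 1 (distance=3)
    Update dist[6] = 7
  Visit vertex 3 (distance=3)
    Update dist[6] = 5
  Visit vertex 2 (distance=4)
  Visit vertex 6 (distance=5)

Step 3: Shortest path: 5 -> 4 -> 3 -> 6
Total weight: 1 + 2 + 2 = 5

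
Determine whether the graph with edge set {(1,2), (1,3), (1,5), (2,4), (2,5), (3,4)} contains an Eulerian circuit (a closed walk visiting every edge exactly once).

Step 1: Find the degree of each vertex:
  deg(1) = 3
  deg(2) = 3
  deg(3) = 2
  deg(4) = 2
  deg(5) = 2

Step 2: Count vertices with odd degree:
  Odd-degree vertices: 1, 2 (2 total)

Step 3: Apply Euler's theorem:
  - Eulerian circuit exists iff graph is connected and all vertices have even degree
  - Eulerian path exists iff graph is connected and has 0 or 2 odd-degree vertices

Graph is connected with exactly 2 odd-degree vertices (1, 2).
Eulerian path exists (starting and ending at the odd-degree vertices), but no Eulerian circuit.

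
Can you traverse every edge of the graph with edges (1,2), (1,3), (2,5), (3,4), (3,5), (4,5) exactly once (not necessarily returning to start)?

Step 1: Find the degree of each vertex:
  deg(1) = 2
  deg(2) = 2
  deg(3) = 3
  deg(4) = 2
  deg(5) = 3

Step 2: Count vertices with odd degree:
  Odd-degree vertices: 3, 5 (2 total)

Step 3: Apply Euler's theorem:
  - Eulerian circuit exists iff graph is connected and all vertices have even degree
  - Eulerian path exists iff graph is connected and has 0 or 2 odd-degree vertices

Graph is connected with exactly 2 odd-degree vertices (3, 5).
Eulerian path exists (starting and ending at the odd-degree vertices), but no Eulerian circuit.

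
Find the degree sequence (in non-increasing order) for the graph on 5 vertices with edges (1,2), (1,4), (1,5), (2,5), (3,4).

Step 1: Count edges incident to each vertex:
  deg(1) = 3 (neighbors: 2, 4, 5)
  deg(2) = 2 (neighbors: 1, 5)
  deg(3) = 1 (neighbors: 4)
  deg(4) = 2 (neighbors: 1, 3)
  deg(5) = 2 (neighbors: 1, 2)

Step 2: Sort degrees in non-increasing order:
  Degrees: [3, 2, 1, 2, 2] -> sorted: [3, 2, 2, 2, 1]

Degree sequence: [3, 2, 2, 2, 1]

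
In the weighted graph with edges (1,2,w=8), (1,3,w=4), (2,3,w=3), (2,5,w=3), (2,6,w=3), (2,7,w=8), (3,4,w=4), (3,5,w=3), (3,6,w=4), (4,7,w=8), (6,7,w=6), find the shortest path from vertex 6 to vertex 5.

Step 1: Build adjacency list with weights:
  1: 2(w=8), 3(w=4)
  2: 1(w=8), 3(w=3), 5(w=3), 6(w=3), 7(w=8)
  3: 1(w=4), 2(w=3), 4(w=4), 5(w=3), 6(w=4)
  4: 3(w=4), 7(w=8)
  5: 2(w=3), 3(w=3)
  6: 2(w=3), 3(w=4), 7(w=6)
  7: 2(w=8), 4(w=8), 6(w=6)

Step 2: Apply Dijkstra's algorithm from vertex 6:
  Visit vertex 6 (distance=0)
    Update dist[2] = 3
    Update dist[3] = 4
    Update dist[7] = 6
  Visit vertex 2 (distance=3)
    Update dist[1] = 11
    Update dist[5] = 6
  Visit vertex 3 (distance=4)
    Update dist[1] = 8
    Update dist[4] = 8
  Visit vertex 5 (distance=6)

Step 3: Shortest path: 6 -> 2 -> 5
Total weight: 3 + 3 = 6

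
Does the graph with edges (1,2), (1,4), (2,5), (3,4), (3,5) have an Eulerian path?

Step 1: Find the degree of each vertex:
  deg(1) = 2
  deg(2) = 2
  deg(3) = 2
  deg(4) = 2
  deg(5) = 2

Step 2: Count vertices with odd degree:
  All vertices have even degree (0 odd-degree vertices)

Step 3: Apply Euler's theorem:
  - Eulerian circuit exists iff graph is connected and all vertices have even degree
  - Eulerian path exists iff graph is connected and has 0 or 2 odd-degree vertices

Graph is connected with 0 odd-degree vertices.
Both Eulerian circuit and Eulerian path exist.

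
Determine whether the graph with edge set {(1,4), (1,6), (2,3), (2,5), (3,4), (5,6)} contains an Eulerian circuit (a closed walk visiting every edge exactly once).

Step 1: Find the degree of each vertex:
  deg(1) = 2
  deg(2) = 2
  deg(3) = 2
  deg(4) = 2
  deg(5) = 2
  deg(6) = 2

Step 2: Count vertices with odd degree:
  All vertices have even degree (0 odd-degree vertices)

Step 3: Apply Euler's theorem:
  - Eulerian circuit exists iff graph is connected and all vertices have even degree
  - Eulerian path exists iff graph is connected and has 0 or 2 odd-degree vertices

Graph is connected with 0 odd-degree vertices.
Both Eulerian circuit and Eulerian path exist.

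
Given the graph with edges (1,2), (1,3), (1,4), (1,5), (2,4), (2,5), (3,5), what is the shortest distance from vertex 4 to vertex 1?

Step 1: Build adjacency list:
  1: 2, 3, 4, 5
  2: 1, 4, 5
  3: 1, 5
  4: 1, 2
  5: 1, 2, 3

Step 2: BFS from vertex 4 to find shortest path to 1:
  vertex 1 reached at distance 1

Step 3: Shortest path: 4 -> 1
Path length: 1 edge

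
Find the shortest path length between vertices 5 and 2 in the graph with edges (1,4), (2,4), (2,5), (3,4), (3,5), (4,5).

Step 1: Build adjacency list:
  1: 4
  2: 4, 5
  3: 4, 5
  4: 1, 2, 3, 5
  5: 2, 3, 4

Step 2: BFS from vertex 5 to find shortest path to 2:
  vertex 2 reached at distance 1

Step 3: Shortest path: 5 -> 2
Path length: 1 edge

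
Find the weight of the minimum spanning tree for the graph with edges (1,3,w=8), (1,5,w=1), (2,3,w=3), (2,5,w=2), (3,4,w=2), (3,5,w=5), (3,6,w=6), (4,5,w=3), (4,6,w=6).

Apply Kruskal's algorithm (sort edges by weight, add if no cycle):

Sorted edges by weight:
  (1,5) w=1
  (2,5) w=2
  (3,4) w=2
  (2,3) w=3
  (4,5) w=3
  (3,5) w=5
  (3,6) w=6
  (4,6) w=6
  (1,3) w=8

Add edge (1,5) w=1 -- no cycle. Running total: 1
Add edge (2,5) w=2 -- no cycle. Running total: 3
Add edge (3,4) w=2 -- no cycle. Running total: 5
Add edge (2,3) w=3 -- no cycle. Running total: 8
Skip edge (4,5) w=3 -- would create cycle
Skip edge (3,5) w=5 -- would create cycle
Add edge (3,6) w=6 -- no cycle. Running total: 14

MST edges: (1,5,w=1), (2,5,w=2), (3,4,w=2), (2,3,w=3), (3,6,w=6)
Total MST weight: 1 + 2 + 2 + 3 + 6 = 14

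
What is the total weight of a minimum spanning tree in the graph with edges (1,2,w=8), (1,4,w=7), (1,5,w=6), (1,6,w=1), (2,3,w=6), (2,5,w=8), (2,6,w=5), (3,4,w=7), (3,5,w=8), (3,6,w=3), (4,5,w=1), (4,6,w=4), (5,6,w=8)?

Apply Kruskal's algorithm (sort edges by weight, add if no cycle):

Sorted edges by weight:
  (1,6) w=1
  (4,5) w=1
  (3,6) w=3
  (4,6) w=4
  (2,6) w=5
  (1,5) w=6
  (2,3) w=6
  (1,4) w=7
  (3,4) w=7
  (1,2) w=8
  (2,5) w=8
  (3,5) w=8
  (5,6) w=8

Add edge (1,6) w=1 -- no cycle. Running total: 1
Add edge (4,5) w=1 -- no cycle. Running total: 2
Add edge (3,6) w=3 -- no cycle. Running total: 5
Add edge (4,6) w=4 -- no cycle. Running total: 9
Add edge (2,6) w=5 -- no cycle. Running total: 14

MST edges: (1,6,w=1), (4,5,w=1), (3,6,w=3), (4,6,w=4), (2,6,w=5)
Total MST weight: 1 + 1 + 3 + 4 + 5 = 14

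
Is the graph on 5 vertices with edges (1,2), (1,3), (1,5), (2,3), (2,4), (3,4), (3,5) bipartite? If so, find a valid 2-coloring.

Step 1: Attempt 2-coloring using BFS:
  Start at vertex 1, assign color 0
  Color vertex 2 with color 1 (neighbor of 1)
  Color vertex 3 with color 1 (neighbor of 1)
  Color vertex 5 with color 1 (neighbor of 1)

Step 2: Conflict found! Vertices 2 and 3 are adjacent but have the same color.
This means the graph contains an odd cycle.

The graph is NOT bipartite.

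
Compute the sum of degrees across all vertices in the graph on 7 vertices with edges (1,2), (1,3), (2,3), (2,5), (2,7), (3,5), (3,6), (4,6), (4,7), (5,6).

Step 1: Count edges incident to each vertex:
  deg(1) = 2 (neighbors: 2, 3)
  deg(2) = 4 (neighbors: 1, 3, 5, 7)
  deg(3) = 4 (neighbors: 1, 2, 5, 6)
  deg(4) = 2 (neighbors: 6, 7)
  deg(5) = 3 (neighbors: 2, 3, 6)
  deg(6) = 3 (neighbors: 3, 4, 5)
  deg(7) = 2 (neighbors: 2, 4)

Step 2: Sum all degrees:
  2 + 4 + 4 + 2 + 3 + 3 + 2 = 20

Verification: sum of degrees = 2 * |E| = 2 * 10 = 20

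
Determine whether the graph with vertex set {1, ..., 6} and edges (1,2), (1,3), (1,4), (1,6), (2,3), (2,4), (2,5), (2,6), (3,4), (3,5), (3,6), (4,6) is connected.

Step 1: Build adjacency list from edges:
  1: 2, 3, 4, 6
  2: 1, 3, 4, 5, 6
  3: 1, 2, 4, 5, 6
  4: 1, 2, 3, 6
  5: 2, 3
  6: 1, 2, 3, 4

Step 2: Run BFS/DFS from vertex 1:
  Visited: {1, 2, 3, 4, 6, 5}
  Reached 6 of 6 vertices

Step 3: All 6 vertices reached from vertex 1, so the graph is connected.
Answer: Yes, the graph is connected.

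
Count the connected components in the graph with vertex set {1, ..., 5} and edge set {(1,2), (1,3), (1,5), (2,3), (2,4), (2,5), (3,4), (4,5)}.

Step 1: Build adjacency list from edges:
  1: 2, 3, 5
  2: 1, 3, 4, 5
  3: 1, 2, 4
  4: 2, 3, 5
  5: 1, 2, 4

Step 2: Run BFS/DFS from vertex 1:
  Visited: {1, 2, 3, 5, 4}
  Reached 5 of 5 vertices

Step 3: All 5 vertices reached from vertex 1, so the graph is connected.
Number of connected components: 1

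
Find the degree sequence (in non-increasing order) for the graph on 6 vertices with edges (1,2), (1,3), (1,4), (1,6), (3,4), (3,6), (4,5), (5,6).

Step 1: Count edges incident to each vertex:
  deg(1) = 4 (neighbors: 2, 3, 4, 6)
  deg(2) = 1 (neighbors: 1)
  deg(3) = 3 (neighbors: 1, 4, 6)
  deg(4) = 3 (neighbors: 1, 3, 5)
  deg(5) = 2 (neighbors: 4, 6)
  deg(6) = 3 (neighbors: 1, 3, 5)

Step 2: Sort degrees in non-increasing order:
  Degrees: [4, 1, 3, 3, 2, 3] -> sorted: [4, 3, 3, 3, 2, 1]

Degree sequence: [4, 3, 3, 3, 2, 1]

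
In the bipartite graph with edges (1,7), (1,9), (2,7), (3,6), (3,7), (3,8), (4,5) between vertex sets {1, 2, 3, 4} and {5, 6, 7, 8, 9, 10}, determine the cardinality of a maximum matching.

Step 1: List the neighbors of each left vertex:
  1: 7, 9
  2: 7
  3: 6, 7, 8
  4: 5

Step 2: Greedily match left vertices, then look for augmenting paths:
  Match 1 -- 9
  Match 2 -- 7
  Match 3 -- 6
  Match 4 -- 5
  No augmenting path remains.

Step 3: Verify this is maximum:
  Matching size 4 = min(|L|, |R|) = min(4, 6), which is an upper bound, so this matching is maximum.

Maximum matching: {(1,9), (2,7), (3,6), (4,5)}
Size: 4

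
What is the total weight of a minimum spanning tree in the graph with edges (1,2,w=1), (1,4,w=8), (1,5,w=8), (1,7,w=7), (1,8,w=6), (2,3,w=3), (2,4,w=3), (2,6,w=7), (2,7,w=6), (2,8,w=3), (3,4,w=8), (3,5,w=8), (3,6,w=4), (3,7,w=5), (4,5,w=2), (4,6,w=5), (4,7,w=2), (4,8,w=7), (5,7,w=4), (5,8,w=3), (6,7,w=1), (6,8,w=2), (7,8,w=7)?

Apply Kruskal's algorithm (sort edges by weight, add if no cycle):

Sorted edges by weight:
  (1,2) w=1
  (6,7) w=1
  (4,5) w=2
  (4,7) w=2
  (6,8) w=2
  (2,3) w=3
  (2,4) w=3
  (2,8) w=3
  (5,8) w=3
  (3,6) w=4
  (5,7) w=4
  (3,7) w=5
  (4,6) w=5
  (1,8) w=6
  (2,7) w=6
  (1,7) w=7
  (2,6) w=7
  (4,8) w=7
  (7,8) w=7
  (1,4) w=8
  (1,5) w=8
  (3,4) w=8
  (3,5) w=8

Add edge (1,2) w=1 -- no cycle. Running total: 1
Add edge (6,7) w=1 -- no cycle. Running total: 2
Add edge (4,5) w=2 -- no cycle. Running total: 4
Add edge (4,7) w=2 -- no cycle. Running total: 6
Add edge (6,8) w=2 -- no cycle. Running total: 8
Add edge (2,3) w=3 -- no cycle. Running total: 11
Add edge (2,4) w=3 -- no cycle. Running total: 14

MST edges: (1,2,w=1), (6,7,w=1), (4,5,w=2), (4,7,w=2), (6,8,w=2), (2,3,w=3), (2,4,w=3)
Total MST weight: 1 + 1 + 2 + 2 + 2 + 3 + 3 = 14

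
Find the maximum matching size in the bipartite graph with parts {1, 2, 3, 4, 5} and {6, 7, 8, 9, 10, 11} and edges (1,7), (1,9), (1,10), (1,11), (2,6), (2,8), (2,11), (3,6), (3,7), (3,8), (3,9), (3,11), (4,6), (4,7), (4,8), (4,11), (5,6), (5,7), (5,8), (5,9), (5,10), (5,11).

Step 1: List the neighbors of each left vertex:
  1: 7, 9, 10, 11
  2: 6, 8, 11
  3: 6, 7, 8, 9, 11
  4: 6, 7, 8, 11
  5: 6, 7, 8, 9, 10, 11

Step 2: Greedily match left vertices, then look for augmenting paths:
  Match 1 -- 7
  Match 2 -- 6
  Match 3 -- 8
  Match 4 -- 11
  Match 5 -- 9
  No augmenting path remains.

Step 3: Verify this is maximum:
  Matching size 5 = min(|L|, |R|) = min(5, 6), which is an upper bound, so this matching is maximum.

Maximum matching: {(1,7), (2,6), (3,8), (4,11), (5,9)}
Size: 5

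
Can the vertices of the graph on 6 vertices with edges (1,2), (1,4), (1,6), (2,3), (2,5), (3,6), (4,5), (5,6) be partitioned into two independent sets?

Step 1: Attempt 2-coloring using BFS:
  Start at vertex 1, assign color 0
  Color vertex 2 with color 1 (neighbor of 1)
  Color vertex 4 with color 1 (neighbor of 1)
  Color vertex 6 with color 1 (neighbor of 1)
  Color vertex 3 with color 0 (neighbor of 2)
  Color vertex 5 with color 0 (neighbor of 2)

Step 2: 2-coloring succeeded. No conflicts found.
  Set A (color 0): {1, 3, 5}
  Set B (color 1): {2, 4, 6}

The graph is bipartite with partition {1, 3, 5}, {2, 4, 6}.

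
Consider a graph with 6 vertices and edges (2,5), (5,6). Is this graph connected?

Step 1: Build adjacency list from edges:
  1: (none)
  2: 5
  3: (none)
  4: (none)
  5: 2, 6
  6: 5

Step 2: Run BFS/DFS from vertex 1:
  Visited: {1}
  Reached 1 of 6 vertices

Step 3: Only 1 of 6 vertices reached. Graph is disconnected.
Connected components: {1}, {2, 5, 6}, {3}, {4}
Answer: No, the graph is not connected (4 components).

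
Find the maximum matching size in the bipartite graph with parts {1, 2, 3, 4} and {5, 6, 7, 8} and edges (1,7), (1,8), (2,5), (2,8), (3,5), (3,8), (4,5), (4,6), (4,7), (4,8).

Step 1: List the neighbors of each left vertex:
  1: 7, 8
  2: 5, 8
  3: 5, 8
  4: 5, 6, 7, 8

Step 2: Greedily match left vertices, then look for augmenting paths:
  Match 1 -- 7
  Match 2 -- 5
  Match 3 -- 8
  Match 4 -- 6
  No augmenting path remains.

Step 3: Verify this is maximum:
  Matching size 4 = min(|L|, |R|) = min(4, 4), which is an upper bound, so this matching is maximum.

Maximum matching: {(1,7), (2,5), (3,8), (4,6)}
Size: 4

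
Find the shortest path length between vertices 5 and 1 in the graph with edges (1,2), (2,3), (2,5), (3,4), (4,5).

Step 1: Build adjacency list:
  1: 2
  2: 1, 3, 5
  3: 2, 4
  4: 3, 5
  5: 2, 4

Step 2: BFS from vertex 5 to find shortest path to 1:
  vertex 2 reached at distance 1
  vertex 4 reached at distance 1
  vertex 1 reached at distance 2

Step 3: Shortest path: 5 -> 2 -> 1
Path length: 2 edges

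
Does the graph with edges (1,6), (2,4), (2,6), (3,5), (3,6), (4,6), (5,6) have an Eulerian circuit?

Step 1: Find the degree of each vertex:
  deg(1) = 1
  deg(2) = 2
  deg(3) = 2
  deg(4) = 2
  deg(5) = 2
  deg(6) = 5

Step 2: Count vertices with odd degree:
  Odd-degree vertices: 1, 6 (2 total)

Step 3: Apply Euler's theorem:
  - Eulerian circuit exists iff graph is connected and all vertices have even degree
  - Eulerian path exists iff graph is connected and has 0 or 2 odd-degree vertices

Graph is connected with exactly 2 odd-degree vertices (1, 6).
Eulerian path exists (starting and ending at the odd-degree vertices), but no Eulerian circuit.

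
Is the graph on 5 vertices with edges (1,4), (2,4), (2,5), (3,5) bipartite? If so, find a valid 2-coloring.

Step 1: Attempt 2-coloring using BFS:
  Start at vertex 1, assign color 0
  Color vertex 4 with color 1 (neighbor of 1)
  Color vertex 2 with color 0 (neighbor of 4)
  Color vertex 5 with color 1 (neighbor of 2)
  Color vertex 3 with color 0 (neighbor of 5)

Step 2: 2-coloring succeeded. No conflicts found.
  Set A (color 0): {1, 2, 3}
  Set B (color 1): {4, 5}

The graph is bipartite with partition {1, 2, 3}, {4, 5}.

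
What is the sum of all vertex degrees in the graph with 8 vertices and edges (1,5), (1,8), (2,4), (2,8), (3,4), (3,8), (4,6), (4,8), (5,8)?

Step 1: Count edges incident to each vertex:
  deg(1) = 2 (neighbors: 5, 8)
  deg(2) = 2 (neighbors: 4, 8)
  deg(3) = 2 (neighbors: 4, 8)
  deg(4) = 4 (neighbors: 2, 3, 6, 8)
  deg(5) = 2 (neighbors: 1, 8)
  deg(6) = 1 (neighbors: 4)
  deg(7) = 0 (neighbors: none)
  deg(8) = 5 (neighbors: 1, 2, 3, 4, 5)

Step 2: Sum all degrees:
  2 + 2 + 2 + 4 + 2 + 1 + 0 + 5 = 18

Verification: sum of degrees = 2 * |E| = 2 * 9 = 18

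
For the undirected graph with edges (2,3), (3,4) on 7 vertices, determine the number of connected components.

Step 1: Build adjacency list from edges:
  1: (none)
  2: 3
  3: 2, 4
  4: 3
  5: (none)
  6: (none)
  7: (none)

Step 2: Run BFS/DFS from vertex 1:
  Visited: {1}
  Reached 1 of 7 vertices

Step 3: Only 1 of 7 vertices reached. Graph is disconnected.
Connected components: {1}, {2, 3, 4}, {5}, {6}, {7}
Number of connected components: 5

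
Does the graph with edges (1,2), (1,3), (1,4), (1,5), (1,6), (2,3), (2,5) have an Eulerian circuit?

Step 1: Find the degree of each vertex:
  deg(1) = 5
  deg(2) = 3
  deg(3) = 2
  deg(4) = 1
  deg(5) = 2
  deg(6) = 1

Step 2: Count vertices with odd degree:
  Odd-degree vertices: 1, 2, 4, 6 (4 total)

Step 3: Apply Euler's theorem:
  - Eulerian circuit exists iff graph is connected and all vertices have even degree
  - Eulerian path exists iff graph is connected and has 0 or 2 odd-degree vertices

Graph has 4 odd-degree vertices (need 0 or 2).
Neither Eulerian path nor Eulerian circuit exists.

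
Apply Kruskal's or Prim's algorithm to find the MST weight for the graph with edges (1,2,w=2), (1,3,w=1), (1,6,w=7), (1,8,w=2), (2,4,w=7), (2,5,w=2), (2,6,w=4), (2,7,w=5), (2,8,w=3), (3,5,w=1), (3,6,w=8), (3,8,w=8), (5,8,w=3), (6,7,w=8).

Apply Kruskal's algorithm (sort edges by weight, add if no cycle):

Sorted edges by weight:
  (1,3) w=1
  (3,5) w=1
  (1,2) w=2
  (1,8) w=2
  (2,5) w=2
  (2,8) w=3
  (5,8) w=3
  (2,6) w=4
  (2,7) w=5
  (1,6) w=7
  (2,4) w=7
  (3,8) w=8
  (3,6) w=8
  (6,7) w=8

Add edge (1,3) w=1 -- no cycle. Running total: 1
Add edge (3,5) w=1 -- no cycle. Running total: 2
Add edge (1,2) w=2 -- no cycle. Running total: 4
Add edge (1,8) w=2 -- no cycle. Running total: 6
Skip edge (2,5) w=2 -- would create cycle
Skip edge (2,8) w=3 -- would create cycle
Skip edge (5,8) w=3 -- would create cycle
Add edge (2,6) w=4 -- no cycle. Running total: 10
Add edge (2,7) w=5 -- no cycle. Running total: 15
Skip edge (1,6) w=7 -- would create cycle
Add edge (2,4) w=7 -- no cycle. Running total: 22

MST edges: (1,3,w=1), (3,5,w=1), (1,2,w=2), (1,8,w=2), (2,6,w=4), (2,7,w=5), (2,4,w=7)
Total MST weight: 1 + 1 + 2 + 2 + 4 + 5 + 7 = 22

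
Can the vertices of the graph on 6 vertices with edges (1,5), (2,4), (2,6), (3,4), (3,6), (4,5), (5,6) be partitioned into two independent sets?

Step 1: Attempt 2-coloring using BFS:
  Start at vertex 1, assign color 0
  Color vertex 5 with color 1 (neighbor of 1)
  Color vertex 4 with color 0 (neighbor of 5)
  Color vertex 6 with color 0 (neighbor of 5)
  Color vertex 2 with color 1 (neighbor of 4)
  Color vertex 3 with color 1 (neighbor of 4)

Step 2: 2-coloring succeeded. No conflicts found.
  Set A (color 0): {1, 4, 6}
  Set B (color 1): {2, 3, 5}

The graph is bipartite with partition {1, 4, 6}, {2, 3, 5}.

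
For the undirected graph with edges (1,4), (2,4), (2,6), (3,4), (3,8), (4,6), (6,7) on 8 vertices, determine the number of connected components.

Step 1: Build adjacency list from edges:
  1: 4
  2: 4, 6
  3: 4, 8
  4: 1, 2, 3, 6
  5: (none)
  6: 2, 4, 7
  7: 6
  8: 3

Step 2: Run BFS/DFS from vertex 1:
  Visited: {1, 4, 2, 3, 6, 8, 7}
  Reached 7 of 8 vertices

Step 3: Only 7 of 8 vertices reached. Graph is disconnected.
Connected components: {1, 2, 3, 4, 6, 7, 8}, {5}
Number of connected components: 2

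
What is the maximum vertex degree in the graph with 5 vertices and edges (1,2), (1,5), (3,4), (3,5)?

Step 1: Count edges incident to each vertex:
  deg(1) = 2 (neighbors: 2, 5)
  deg(2) = 1 (neighbors: 1)
  deg(3) = 2 (neighbors: 4, 5)
  deg(4) = 1 (neighbors: 3)
  deg(5) = 2 (neighbors: 1, 3)

Step 2: Find maximum:
  max(2, 1, 2, 1, 2) = 2 (vertex 1)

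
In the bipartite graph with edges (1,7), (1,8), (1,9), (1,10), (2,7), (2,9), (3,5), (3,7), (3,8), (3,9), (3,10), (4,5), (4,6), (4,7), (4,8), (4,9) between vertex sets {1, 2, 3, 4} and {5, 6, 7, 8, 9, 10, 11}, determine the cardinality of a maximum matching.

Step 1: List the neighbors of each left vertex:
  1: 7, 8, 9, 10
  2: 7, 9
  3: 5, 7, 8, 9, 10
  4: 5, 6, 7, 8, 9

Step 2: Greedily match left vertices, then look for augmenting paths:
  Match 1 -- 7
  Match 2 -- 9
  Match 3 -- 5
  Match 4 -- 6
  No augmenting path remains.

Step 3: Verify this is maximum:
  Matching size 4 = min(|L|, |R|) = min(4, 7), which is an upper bound, so this matching is maximum.

Maximum matching: {(1,7), (2,9), (3,5), (4,6)}
Size: 4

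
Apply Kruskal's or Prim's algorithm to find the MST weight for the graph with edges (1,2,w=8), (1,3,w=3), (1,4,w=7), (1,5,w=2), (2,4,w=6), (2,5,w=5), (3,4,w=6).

Apply Kruskal's algorithm (sort edges by weight, add if no cycle):

Sorted edges by weight:
  (1,5) w=2
  (1,3) w=3
  (2,5) w=5
  (2,4) w=6
  (3,4) w=6
  (1,4) w=7
  (1,2) w=8

Add edge (1,5) w=2 -- no cycle. Running total: 2
Add edge (1,3) w=3 -- no cycle. Running total: 5
Add edge (2,5) w=5 -- no cycle. Running total: 10
Add edge (2,4) w=6 -- no cycle. Running total: 16

MST edges: (1,5,w=2), (1,3,w=3), (2,5,w=5), (2,4,w=6)
Total MST weight: 2 + 3 + 5 + 6 = 16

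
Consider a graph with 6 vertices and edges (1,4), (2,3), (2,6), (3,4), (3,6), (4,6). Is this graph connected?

Step 1: Build adjacency list from edges:
  1: 4
  2: 3, 6
  3: 2, 4, 6
  4: 1, 3, 6
  5: (none)
  6: 2, 3, 4

Step 2: Run BFS/DFS from vertex 1:
  Visited: {1, 4, 3, 6, 2}
  Reached 5 of 6 vertices

Step 3: Only 5 of 6 vertices reached. Graph is disconnected.
Connected components: {1, 2, 3, 4, 6}, {5}
Answer: No, the graph is not connected (2 components).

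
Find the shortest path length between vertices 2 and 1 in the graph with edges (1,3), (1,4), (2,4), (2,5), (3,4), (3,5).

Step 1: Build adjacency list:
  1: 3, 4
  2: 4, 5
  3: 1, 4, 5
  4: 1, 2, 3
  5: 2, 3

Step 2: BFS from vertex 2 to find shortest path to 1:
  vertex 4 reached at distance 1
  vertex 5 reached at distance 1
  vertex 1 reached at distance 2

Step 3: Shortest path: 2 -> 4 -> 1
Path length: 2 edges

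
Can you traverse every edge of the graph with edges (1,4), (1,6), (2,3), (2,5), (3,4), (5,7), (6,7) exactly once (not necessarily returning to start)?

Step 1: Find the degree of each vertex:
  deg(1) = 2
  deg(2) = 2
  deg(3) = 2
  deg(4) = 2
  deg(5) = 2
  deg(6) = 2
  deg(7) = 2

Step 2: Count vertices with odd degree:
  All vertices have even degree (0 odd-degree vertices)

Step 3: Apply Euler's theorem:
  - Eulerian circuit exists iff graph is connected and all vertices have even degree
  - Eulerian path exists iff graph is connected and has 0 or 2 odd-degree vertices

Graph is connected with 0 odd-degree vertices.
Both Eulerian circuit and Eulerian path exist.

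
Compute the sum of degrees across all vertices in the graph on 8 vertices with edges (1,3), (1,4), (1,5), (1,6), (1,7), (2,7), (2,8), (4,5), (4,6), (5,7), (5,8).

Step 1: Count edges incident to each vertex:
  deg(1) = 5 (neighbors: 3, 4, 5, 6, 7)
  deg(2) = 2 (neighbors: 7, 8)
  deg(3) = 1 (neighbors: 1)
  deg(4) = 3 (neighbors: 1, 5, 6)
  deg(5) = 4 (neighbors: 1, 4, 7, 8)
  deg(6) = 2 (neighbors: 1, 4)
  deg(7) = 3 (neighbors: 1, 2, 5)
  deg(8) = 2 (neighbors: 2, 5)

Step 2: Sum all degrees:
  5 + 2 + 1 + 3 + 4 + 2 + 3 + 2 = 22

Verification: sum of degrees = 2 * |E| = 2 * 11 = 22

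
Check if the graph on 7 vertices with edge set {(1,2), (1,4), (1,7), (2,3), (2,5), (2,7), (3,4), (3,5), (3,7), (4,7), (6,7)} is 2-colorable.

Step 1: Attempt 2-coloring using BFS:
  Start at vertex 1, assign color 0
  Color vertex 2 with color 1 (neighbor of 1)
  Color vertex 4 with color 1 (neighbor of 1)
  Color vertex 7 with color 1 (neighbor of 1)
  Color vertex 3 with color 0 (neighbor of 2)
  Color vertex 5 with color 0 (neighbor of 2)

Step 2: Conflict found! Vertices 2 and 7 are adjacent but have the same color.
This means the graph contains an odd cycle.

The graph is NOT bipartite.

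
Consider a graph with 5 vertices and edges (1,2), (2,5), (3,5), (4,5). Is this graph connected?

Step 1: Build adjacency list from edges:
  1: 2
  2: 1, 5
  3: 5
  4: 5
  5: 2, 3, 4

Step 2: Run BFS/DFS from vertex 1:
  Visited: {1, 2, 5, 3, 4}
  Reached 5 of 5 vertices

Step 3: All 5 vertices reached from vertex 1, so the graph is connected.
Answer: Yes, the graph is connected.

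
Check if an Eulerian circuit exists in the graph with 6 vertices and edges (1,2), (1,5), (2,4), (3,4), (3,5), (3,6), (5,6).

Step 1: Find the degree of each vertex:
  deg(1) = 2
  deg(2) = 2
  deg(3) = 3
  deg(4) = 2
  deg(5) = 3
  deg(6) = 2

Step 2: Count vertices with odd degree:
  Odd-degree vertices: 3, 5 (2 total)

Step 3: Apply Euler's theorem:
  - Eulerian circuit exists iff graph is connected and all vertices have even degree
  - Eulerian path exists iff graph is connected and has 0 or 2 odd-degree vertices

Graph is connected with exactly 2 odd-degree vertices (3, 5).
Eulerian path exists (starting and ending at the odd-degree vertices), but no Eulerian circuit.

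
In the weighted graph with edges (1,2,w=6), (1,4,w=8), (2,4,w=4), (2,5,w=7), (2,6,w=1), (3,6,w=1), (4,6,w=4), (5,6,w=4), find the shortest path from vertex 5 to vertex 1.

Step 1: Build adjacency list with weights:
  1: 2(w=6), 4(w=8)
  2: 1(w=6), 4(w=4), 5(w=7), 6(w=1)
  3: 6(w=1)
  4: 1(w=8), 2(w=4), 6(w=4)
  5: 2(w=7), 6(w=4)
  6: 2(w=1), 3(w=1), 4(w=4), 5(w=4)

Step 2: Apply Dijkstra's algorithm from vertex 5:
  Visit vertex 5 (distance=0)
    Update dist[2] = 7
    Update dist[6] = 4
  Visit vertex 6 (distance=4)
    Update dist[2] = 5
    Update dist[3] = 5
    Update dist[4] = 8
  Visit vertex 2 (distance=5)
    Update dist[1] = 11
  Visit vertex 3 (distance=5)
  Visit vertex 4 (distance=8)
  Visit vertex 1 (distance=11)

Step 3: Shortest path: 5 -> 6 -> 2 -> 1
Total weight: 4 + 1 + 6 = 11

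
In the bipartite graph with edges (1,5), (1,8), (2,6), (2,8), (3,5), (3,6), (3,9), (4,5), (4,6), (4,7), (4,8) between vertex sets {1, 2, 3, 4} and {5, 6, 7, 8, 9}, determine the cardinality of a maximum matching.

Step 1: List the neighbors of each left vertex:
  1: 5, 8
  2: 6, 8
  3: 5, 6, 9
  4: 5, 6, 7, 8

Step 2: Greedily match left vertices, then look for augmenting paths:
  Match 1 -- 5
  Match 2 -- 6
  Match 3 -- 9
  Match 4 -- 7
  No augmenting path remains.

Step 3: Verify this is maximum:
  Matching size 4 = min(|L|, |R|) = min(4, 5), which is an upper bound, so this matching is maximum.

Maximum matching: {(1,5), (2,6), (3,9), (4,7)}
Size: 4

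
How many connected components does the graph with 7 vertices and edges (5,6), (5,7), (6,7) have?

Step 1: Build adjacency list from edges:
  1: (none)
  2: (none)
  3: (none)
  4: (none)
  5: 6, 7
  6: 5, 7
  7: 5, 6

Step 2: Run BFS/DFS from vertex 1:
  Visited: {1}
  Reached 1 of 7 vertices

Step 3: Only 1 of 7 vertices reached. Graph is disconnected.
Connected components: {1}, {2}, {3}, {4}, {5, 6, 7}
Number of connected components: 5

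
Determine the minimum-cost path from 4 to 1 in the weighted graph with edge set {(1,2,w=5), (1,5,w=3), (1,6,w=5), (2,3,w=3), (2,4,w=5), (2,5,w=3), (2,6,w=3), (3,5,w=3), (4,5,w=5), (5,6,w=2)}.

Step 1: Build adjacency list with weights:
  1: 2(w=5), 5(w=3), 6(w=5)
  2: 1(w=5), 3(w=3), 4(w=5), 5(w=3), 6(w=3)
  3: 2(w=3), 5(w=3)
  4: 2(w=5), 5(w=5)
  5: 1(w=3), 2(w=3), 3(w=3), 4(w=5), 6(w=2)
  6: 1(w=5), 2(w=3), 5(w=2)

Step 2: Apply Dijkstra's algorithm from vertex 4:
  Visit vertex 4 (distance=0)
    Update dist[2] = 5
    Update dist[5] = 5
  Visit vertex 2 (distance=5)
    Update dist[1] = 10
    Update dist[3] = 8
    Update dist[6] = 8
  Visit vertex 5 (distance=5)
    Update dist[1] = 8
    Update dist[6] = 7
  Visit vertex 6 (distance=7)
  Visit vertex 1 (distance=8)

Step 3: Shortest path: 4 -> 5 -> 1
Total weight: 5 + 3 = 8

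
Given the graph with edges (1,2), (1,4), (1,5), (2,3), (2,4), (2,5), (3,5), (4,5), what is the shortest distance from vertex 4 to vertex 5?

Step 1: Build adjacency list:
  1: 2, 4, 5
  2: 1, 3, 4, 5
  3: 2, 5
  4: 1, 2, 5
  5: 1, 2, 3, 4

Step 2: BFS from vertex 4 to find shortest path to 5:
  vertex 1 reached at distance 1
  vertex 2 reached at distance 1
  vertex 5 reached at distance 1

Step 3: Shortest path: 4 -> 5
Path length: 1 edge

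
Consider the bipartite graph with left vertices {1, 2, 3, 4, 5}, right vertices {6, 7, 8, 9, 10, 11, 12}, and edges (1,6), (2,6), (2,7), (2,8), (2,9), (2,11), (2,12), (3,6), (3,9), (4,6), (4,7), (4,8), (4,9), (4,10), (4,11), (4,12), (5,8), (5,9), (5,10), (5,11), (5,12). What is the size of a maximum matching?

Step 1: List the neighbors of each left vertex:
  1: 6
  2: 6, 7, 8, 9, 11, 12
  3: 6, 9
  4: 6, 7, 8, 9, 10, 11, 12
  5: 8, 9, 10, 11, 12

Step 2: Greedily match left vertices, then look for augmenting paths:
  Match 1 -- 6
  Match 2 -- 7
  Match 3 -- 9
  Match 4 -- 8
  Match 5 -- 10
  No augmenting path remains.

Step 3: Verify this is maximum:
  Matching size 5 = min(|L|, |R|) = min(5, 7), which is an upper bound, so this matching is maximum.

Maximum matching: {(1,6), (2,7), (3,9), (4,8), (5,10)}
Size: 5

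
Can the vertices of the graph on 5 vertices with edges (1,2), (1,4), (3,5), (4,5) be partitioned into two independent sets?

Step 1: Attempt 2-coloring using BFS:
  Start at vertex 1, assign color 0
  Color vertex 2 with color 1 (neighbor of 1)
  Color vertex 4 with color 1 (neighbor of 1)
  Color vertex 5 with color 0 (neighbor of 4)
  Color vertex 3 with color 1 (neighbor of 5)

Step 2: 2-coloring succeeded. No conflicts found.
  Set A (color 0): {1, 5}
  Set B (color 1): {2, 3, 4}

The graph is bipartite with partition {1, 5}, {2, 3, 4}.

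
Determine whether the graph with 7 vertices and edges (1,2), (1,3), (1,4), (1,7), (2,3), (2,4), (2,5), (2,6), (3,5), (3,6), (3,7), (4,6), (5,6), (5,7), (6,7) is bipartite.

Step 1: Attempt 2-coloring using BFS:
  Start at vertex 1, assign color 0
  Color vertex 2 with color 1 (neighbor of 1)
  Color vertex 3 with color 1 (neighbor of 1)
  Color vertex 4 with color 1 (neighbor of 1)
  Color vertex 7 with color 1 (neighbor of 1)

Step 2: Conflict found! Vertices 2 and 3 are adjacent but have the same color.
This means the graph contains an odd cycle.

The graph is NOT bipartite.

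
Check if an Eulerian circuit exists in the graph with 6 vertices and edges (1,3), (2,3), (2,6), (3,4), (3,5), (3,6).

Step 1: Find the degree of each vertex:
  deg(1) = 1
  deg(2) = 2
  deg(3) = 5
  deg(4) = 1
  deg(5) = 1
  deg(6) = 2

Step 2: Count vertices with odd degree:
  Odd-degree vertices: 1, 3, 4, 5 (4 total)

Step 3: Apply Euler's theorem:
  - Eulerian circuit exists iff graph is connected and all vertices have even degree
  - Eulerian path exists iff graph is connected and has 0 or 2 odd-degree vertices

Graph has 4 odd-degree vertices (need 0 or 2).
Neither Eulerian path nor Eulerian circuit exists.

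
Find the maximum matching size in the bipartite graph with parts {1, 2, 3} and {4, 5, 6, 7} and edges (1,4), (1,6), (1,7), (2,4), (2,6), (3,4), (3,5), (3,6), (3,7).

Step 1: List the neighbors of each left vertex:
  1: 4, 6, 7
  2: 4, 6
  3: 4, 5, 6, 7

Step 2: Greedily match left vertices, then look for augmenting paths:
  Match 1 -- 4
  Match 2 -- 6
  Match 3 -- 5
  No augmenting path remains.

Step 3: Verify this is maximum:
  Matching size 3 = min(|L|, |R|) = min(3, 4), which is an upper bound, so this matching is maximum.

Maximum matching: {(1,4), (2,6), (3,5)}
Size: 3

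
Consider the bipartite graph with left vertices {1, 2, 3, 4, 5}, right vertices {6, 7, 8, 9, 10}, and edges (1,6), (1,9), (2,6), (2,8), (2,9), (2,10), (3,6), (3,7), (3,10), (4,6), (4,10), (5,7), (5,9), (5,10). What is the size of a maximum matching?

Step 1: List the neighbors of each left vertex:
  1: 6, 9
  2: 6, 8, 9, 10
  3: 6, 7, 10
  4: 6, 10
  5: 7, 9, 10

Step 2: Greedily match left vertices, then look for augmenting paths:
  Match 1 -- 6
  Match 2 -- 8
  Match 3 -- 7
  Match 4 -- 10
  Match 5 -- 9
  No augmenting path remains.

Step 3: Verify this is maximum:
  Matching size 5 = min(|L|, |R|) = min(5, 5), which is an upper bound, so this matching is maximum.

Maximum matching: {(1,6), (2,8), (3,7), (4,10), (5,9)}
Size: 5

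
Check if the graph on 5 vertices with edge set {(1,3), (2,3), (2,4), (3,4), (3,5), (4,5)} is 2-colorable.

Step 1: Attempt 2-coloring using BFS:
  Start at vertex 1, assign color 0
  Color vertex 3 with color 1 (neighbor of 1)
  Color vertex 2 with color 0 (neighbor of 3)
  Color vertex 4 with color 0 (neighbor of 3)
  Color vertex 5 with color 0 (neighbor of 3)

Step 2: Conflict found! Vertices 2 and 4 are adjacent but have the same color.
This means the graph contains an odd cycle.

The graph is NOT bipartite.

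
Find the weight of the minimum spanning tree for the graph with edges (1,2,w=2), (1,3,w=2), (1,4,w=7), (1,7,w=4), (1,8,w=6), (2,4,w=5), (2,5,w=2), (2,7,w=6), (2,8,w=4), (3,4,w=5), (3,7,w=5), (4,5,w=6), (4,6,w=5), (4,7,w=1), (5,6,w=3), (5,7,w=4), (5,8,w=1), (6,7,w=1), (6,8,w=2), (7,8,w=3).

Apply Kruskal's algorithm (sort edges by weight, add if no cycle):

Sorted edges by weight:
  (4,7) w=1
  (5,8) w=1
  (6,7) w=1
  (1,2) w=2
  (1,3) w=2
  (2,5) w=2
  (6,8) w=2
  (5,6) w=3
  (7,8) w=3
  (1,7) w=4
  (2,8) w=4
  (5,7) w=4
  (2,4) w=5
  (3,4) w=5
  (3,7) w=5
  (4,6) w=5
  (1,8) w=6
  (2,7) w=6
  (4,5) w=6
  (1,4) w=7

Add edge (4,7) w=1 -- no cycle. Running total: 1
Add edge (5,8) w=1 -- no cycle. Running total: 2
Add edge (6,7) w=1 -- no cycle. Running total: 3
Add edge (1,2) w=2 -- no cycle. Running total: 5
Add edge (1,3) w=2 -- no cycle. Running total: 7
Add edge (2,5) w=2 -- no cycle. Running total: 9
Add edge (6,8) w=2 -- no cycle. Running total: 11

MST edges: (4,7,w=1), (5,8,w=1), (6,7,w=1), (1,2,w=2), (1,3,w=2), (2,5,w=2), (6,8,w=2)
Total MST weight: 1 + 1 + 1 + 2 + 2 + 2 + 2 = 11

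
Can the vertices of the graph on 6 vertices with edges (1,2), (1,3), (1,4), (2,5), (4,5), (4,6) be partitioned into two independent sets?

Step 1: Attempt 2-coloring using BFS:
  Start at vertex 1, assign color 0
  Color vertex 2 with color 1 (neighbor of 1)
  Color vertex 3 with color 1 (neighbor of 1)
  Color vertex 4 with color 1 (neighbor of 1)
  Color vertex 5 with color 0 (neighbor of 2)
  Color vertex 6 with color 0 (neighbor of 4)

Step 2: 2-coloring succeeded. No conflicts found.
  Set A (color 0): {1, 5, 6}
  Set B (color 1): {2, 3, 4}

The graph is bipartite with partition {1, 5, 6}, {2, 3, 4}.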